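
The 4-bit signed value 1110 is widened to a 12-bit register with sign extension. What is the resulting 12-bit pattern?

MSB of 1110 is 1; replicate it into the new high bits.
11111111|1110 → 111111111110 (still -2).

111111111110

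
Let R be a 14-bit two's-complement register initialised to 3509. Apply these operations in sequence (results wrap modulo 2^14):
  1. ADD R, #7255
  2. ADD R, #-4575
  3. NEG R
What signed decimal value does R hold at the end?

-6189

Start: R = 3509 = 00110110110101.
R = 3509 + 7255 = 10764; wraps to -5620 = 10101000001100
R = -5620 + (-4575) = -10195; wraps to 6189 = 01100000101101
R = −(6189) = -6189 = 10011111010011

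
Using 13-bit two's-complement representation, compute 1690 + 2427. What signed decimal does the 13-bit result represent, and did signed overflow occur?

-4075; overflow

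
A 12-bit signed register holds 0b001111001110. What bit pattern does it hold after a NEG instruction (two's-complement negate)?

Invert: 110000110001. Add 1: 110000110010.
Check: 001111001110 = 974, 110000110010 = -974.

110000110010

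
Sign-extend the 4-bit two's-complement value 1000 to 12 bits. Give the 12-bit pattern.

111111111000

MSB of 1000 is 1; replicate it into the new high bits.
11111111|1000 → 111111111000 (still -8).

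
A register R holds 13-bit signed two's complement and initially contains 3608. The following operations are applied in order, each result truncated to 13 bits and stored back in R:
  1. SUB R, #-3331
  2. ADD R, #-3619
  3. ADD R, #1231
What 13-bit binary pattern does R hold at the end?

Start: R = 3608 = 0111000011000.
R = 3608 − (-3331) = 6939; wraps to -1253 = 1101100011011
R = -1253 + (-3619) = -4872; wraps to 3320 = 0110011111000
R = 3320 + 1231 = 4551; wraps to -3641 = 1000111000111

1000111000111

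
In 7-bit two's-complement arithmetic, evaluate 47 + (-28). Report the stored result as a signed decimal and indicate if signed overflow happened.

47 → 0101111
-28 → 1100100
  0101111
+ 1100100
= 0010011  (discard carry-out 1)
Result 0010011: MSB = 0 → value 19.
Addends have opposite signs, so signed overflow cannot occur.

19; no overflow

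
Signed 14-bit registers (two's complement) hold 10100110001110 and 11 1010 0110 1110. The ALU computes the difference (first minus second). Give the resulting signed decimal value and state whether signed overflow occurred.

-4320; no overflow

10100110001110 = -5746 (signed)
11 1010 0110 1110 → 11101001101110 = -1426 (signed)
Subtract via negate-and-add: invert 11101001101110 + 1 = 00010110010010 (i.e. 1426).
  10100110001110
+ 00010110010010
= 10111100100000
Result 10111100100000: MSB = 1 → 12064 − 16384 = -4320.
Addends (after negating the subtrahend) have opposite signs, so signed overflow cannot occur.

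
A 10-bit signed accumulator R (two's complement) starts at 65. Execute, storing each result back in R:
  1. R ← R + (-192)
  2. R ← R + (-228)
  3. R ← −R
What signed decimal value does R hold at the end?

355

Start: R = 65 = 0001000001.
R = 65 + (-192) = -127 = 1110000001
R = -127 + (-228) = -355 = 1010011101
R = −(-355) = 355 = 0101100011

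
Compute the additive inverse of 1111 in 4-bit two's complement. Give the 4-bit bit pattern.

Invert: 0000. Add 1: 0001.

0001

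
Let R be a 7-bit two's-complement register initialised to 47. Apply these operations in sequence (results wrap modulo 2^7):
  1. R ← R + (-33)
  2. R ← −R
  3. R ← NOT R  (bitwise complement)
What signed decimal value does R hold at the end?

13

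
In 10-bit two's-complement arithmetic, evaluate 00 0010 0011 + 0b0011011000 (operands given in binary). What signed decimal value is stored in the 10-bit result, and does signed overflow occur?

251; no overflow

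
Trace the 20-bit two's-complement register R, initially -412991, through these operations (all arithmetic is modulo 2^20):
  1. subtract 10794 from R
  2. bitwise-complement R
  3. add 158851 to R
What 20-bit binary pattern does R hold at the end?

Start: R = -412991 = 10011011001011000001.
R = -412991 − 10794 = -423785 = 10011000100010010111
R = NOT 10011000100010010111 = 01100111011101101000 = 423784
R = 423784 + 158851 = 582635; wraps to -465941 = 10001110001111101011

10001110001111101011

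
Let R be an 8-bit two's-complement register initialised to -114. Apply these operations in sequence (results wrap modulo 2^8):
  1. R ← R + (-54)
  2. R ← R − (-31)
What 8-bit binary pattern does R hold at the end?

Start: R = -114 = 10001110.
R = -114 + (-54) = -168; wraps to 88 = 01011000
R = 88 − (-31) = 119 = 01110111

01110111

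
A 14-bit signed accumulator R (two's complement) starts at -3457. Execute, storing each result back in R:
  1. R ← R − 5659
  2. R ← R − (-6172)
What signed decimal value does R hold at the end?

Start: R = -3457 = 11001001111111.
R = -3457 − 5659 = -9116; wraps to 7268 = 01110001100100
R = 7268 − (-6172) = 13440; wraps to -2944 = 11010010000000

-2944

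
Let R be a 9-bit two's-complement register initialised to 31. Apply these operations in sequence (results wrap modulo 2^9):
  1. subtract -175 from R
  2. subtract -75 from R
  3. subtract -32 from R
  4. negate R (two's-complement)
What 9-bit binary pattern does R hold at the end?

Start: R = 31 = 000011111.
R = 31 − (-175) = 206 = 011001110
R = 206 − (-75) = 281; wraps to -231 = 100011001
R = -231 − (-32) = -199 = 100111001
R = −(-199) = 199 = 011000111

011000111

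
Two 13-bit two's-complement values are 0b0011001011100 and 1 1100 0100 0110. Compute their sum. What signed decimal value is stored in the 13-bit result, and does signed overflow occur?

674; no overflow

0b0011001011100 → 0011001011100 = 1628 (signed)
1 1100 0100 0110 → 1110001000110 = -954 (signed)
  0011001011100
+ 1110001000110
= 0001010100010  (discard carry-out 1)
Result 0001010100010: MSB = 0 → value 674.
Addends have opposite signs, so signed overflow cannot occur.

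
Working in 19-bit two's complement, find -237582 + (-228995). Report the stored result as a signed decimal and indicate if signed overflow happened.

57711; overflow

-237582 → 1000101111111110010
-228995 → 1001000000101111101
  1000101111111110010
+ 1001000000101111101
= 0001110000101101111  (discard carry-out 1)
Result 0001110000101101111: MSB = 0 → value 57711.
Both addends are negative but the stored result is non-negative: signed overflow. The true value -237582 + (-228995) = -466577 lies outside [-262144, 262143].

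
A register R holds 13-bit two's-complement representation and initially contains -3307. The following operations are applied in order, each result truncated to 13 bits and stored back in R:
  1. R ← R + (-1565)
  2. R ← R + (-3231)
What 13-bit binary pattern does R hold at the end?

Start: R = -3307 = 1001100010101.
R = -3307 + (-1565) = -4872; wraps to 3320 = 0110011111000
R = 3320 + (-3231) = 89 = 0000001011001

0000001011001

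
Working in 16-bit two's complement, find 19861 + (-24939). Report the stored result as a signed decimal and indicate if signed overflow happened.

19861 → 0100110110010101
-24939 → 1001111010010101
  0100110110010101
+ 1001111010010101
= 1110110000101010
Result 1110110000101010: MSB = 1 → 60458 − 65536 = -5078.
Addends have opposite signs, so signed overflow cannot occur.

-5078; no overflow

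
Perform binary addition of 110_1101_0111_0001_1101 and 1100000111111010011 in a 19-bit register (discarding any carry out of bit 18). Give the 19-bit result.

  1101101011100011101
+ 1100000111111010011
= 1001110011011110000  (discard carry-out 1)

1001110011011110000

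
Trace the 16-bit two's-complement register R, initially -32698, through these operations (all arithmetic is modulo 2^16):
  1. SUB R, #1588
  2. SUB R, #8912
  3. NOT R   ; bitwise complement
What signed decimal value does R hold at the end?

-22339

Start: R = -32698 = 1000000001000110.
R = -32698 − 1588 = -34286; wraps to 31250 = 0111101000010010
R = 31250 − 8912 = 22338 = 0101011101000010
R = NOT 0101011101000010 = 1010100010111101 = -22339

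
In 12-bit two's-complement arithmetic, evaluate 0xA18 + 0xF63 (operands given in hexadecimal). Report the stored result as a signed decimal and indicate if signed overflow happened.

0xA18 = 101000011000 = -1512 (signed)
0xF63 = 111101100011 = -157 (signed)
  101000011000
+ 111101100011
= 100101111011  (discard carry-out 1)
Result 100101111011: MSB = 1 → 2427 − 4096 = -1669.
Both addends are negative and so is the stored result: no signed overflow.

-1669; no overflow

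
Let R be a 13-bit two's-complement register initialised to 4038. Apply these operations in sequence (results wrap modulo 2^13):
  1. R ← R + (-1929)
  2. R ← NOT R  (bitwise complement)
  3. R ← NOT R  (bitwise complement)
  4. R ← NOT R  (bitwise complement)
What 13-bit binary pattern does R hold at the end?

1011111000010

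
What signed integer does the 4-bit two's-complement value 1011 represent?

MSB is 1, so the value is negative.
Invert: 0100. Add 1: 0101 = 5. So the value is −5.

-5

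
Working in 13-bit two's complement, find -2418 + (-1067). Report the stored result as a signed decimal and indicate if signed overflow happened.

-3485; no overflow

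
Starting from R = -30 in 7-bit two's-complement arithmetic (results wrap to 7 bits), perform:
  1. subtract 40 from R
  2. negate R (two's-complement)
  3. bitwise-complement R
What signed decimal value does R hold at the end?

57

Start: R = -30 = 1100010.
R = -30 − 40 = -70; wraps to 58 = 0111010
R = −(58) = -58 = 1000110
R = NOT 1000110 = 0111001 = 57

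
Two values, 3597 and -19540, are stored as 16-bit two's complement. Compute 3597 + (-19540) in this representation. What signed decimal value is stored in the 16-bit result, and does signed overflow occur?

3597 → 0000111000001101
-19540 → 1011001110101100
  0000111000001101
+ 1011001110101100
= 1100000110111001
Result 1100000110111001: MSB = 1 → 49593 − 65536 = -15943.
Addends have opposite signs, so signed overflow cannot occur.

-15943; no overflow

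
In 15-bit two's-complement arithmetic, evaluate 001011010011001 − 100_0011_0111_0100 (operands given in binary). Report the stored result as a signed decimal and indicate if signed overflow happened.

001011010011001 = 5785 (signed)
100_0011_0111_0100 → 100001101110100 = -15500 (signed)
Subtract via negate-and-add: invert 100001101110100 + 1 = 011110010001100 (i.e. 15500).
  001011010011001
+ 011110010001100
= 101001100100101
Result 101001100100101: MSB = 1 → 21285 − 32768 = -11483.
Both addends (after negating the subtrahend) are non-negative but the stored result is negative: signed overflow. The true value 5785 − (-15500) = 21285 lies outside [-16384, 16383].

-11483; overflow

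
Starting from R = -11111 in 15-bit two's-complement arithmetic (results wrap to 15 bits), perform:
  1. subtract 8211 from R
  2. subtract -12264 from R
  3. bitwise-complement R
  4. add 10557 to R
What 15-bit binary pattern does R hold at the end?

Start: R = -11111 = 101010010011001.
R = -11111 − 8211 = -19322; wraps to 13446 = 011010010000110
R = 13446 − (-12264) = 25710; wraps to -7058 = 110010001101110
R = NOT 110010001101110 = 001101110010001 = 7057
R = 7057 + 10557 = 17614; wraps to -15154 = 100010011001110

100010011001110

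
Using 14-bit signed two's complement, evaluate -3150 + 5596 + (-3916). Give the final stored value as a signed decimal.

-3150 + 5596 = 2446 (00100110001110)
2446 + (-3916) = -1470 (11101001000010)

-1470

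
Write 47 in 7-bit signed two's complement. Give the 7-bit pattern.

0101111

47 is non-negative, so write it directly in 7 bits: 0101111.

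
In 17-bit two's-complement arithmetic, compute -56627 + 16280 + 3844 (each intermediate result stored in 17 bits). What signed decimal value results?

-36503

-56627 + 16280 = -40347 (10110001001100101)
-40347 + 3844 = -36503 (10111000101101001)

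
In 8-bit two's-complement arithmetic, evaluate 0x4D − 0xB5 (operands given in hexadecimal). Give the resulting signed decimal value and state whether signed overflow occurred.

0x4D = 01001101 = 77 (signed)
0xB5 = 10110101 = -75 (signed)
Subtract via negate-and-add: invert 10110101 + 1 = 01001011 (i.e. 75).
  01001101
+ 01001011
= 10011000
Result 10011000: MSB = 1 → 152 − 256 = -104.
Both addends (after negating the subtrahend) are non-negative but the stored result is negative: signed overflow. The true value 77 − (-75) = 152 lies outside [-128, 127].

-104; overflow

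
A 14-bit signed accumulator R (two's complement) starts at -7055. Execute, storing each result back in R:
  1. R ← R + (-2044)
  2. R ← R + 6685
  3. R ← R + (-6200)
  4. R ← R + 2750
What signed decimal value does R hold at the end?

Start: R = -7055 = 10010001110001.
R = -7055 + (-2044) = -9099; wraps to 7285 = 01110001110101
R = 7285 + 6685 = 13970; wraps to -2414 = 11011010010010
R = -2414 + (-6200) = -8614; wraps to 7770 = 01111001011010
R = 7770 + 2750 = 10520; wraps to -5864 = 10100100011000

-5864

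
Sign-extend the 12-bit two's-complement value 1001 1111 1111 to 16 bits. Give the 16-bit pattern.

1111100111111111

MSB of 100111111111 is 1; replicate it into the new high bits.
1111|100111111111 → 1111100111111111 (still -1537).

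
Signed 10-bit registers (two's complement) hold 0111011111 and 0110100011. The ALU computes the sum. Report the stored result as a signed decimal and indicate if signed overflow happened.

0111011111 = 479 (signed)
0110100011 = 419 (signed)
  0111011111
+ 0110100011
= 1110000010
Result 1110000010: MSB = 1 → 898 − 1024 = -126.
Both addends are non-negative but the stored result is negative: signed overflow. The true value 479 + 419 = 898 lies outside [-512, 511].

-126; overflow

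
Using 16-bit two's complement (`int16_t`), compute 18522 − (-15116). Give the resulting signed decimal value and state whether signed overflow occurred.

18522 → 0100100001011010
-15116 → 1100010011110100
Subtract via negate-and-add: invert 1100010011110100 + 1 = 0011101100001100 (i.e. 15116).
  0100100001011010
+ 0011101100001100
= 1000001101100110
Result 1000001101100110: MSB = 1 → 33638 − 65536 = -31898.
Both addends (after negating the subtrahend) are non-negative but the stored result is negative: signed overflow. The true value 18522 − (-15116) = 33638 lies outside [-32768, 32767].

-31898; overflow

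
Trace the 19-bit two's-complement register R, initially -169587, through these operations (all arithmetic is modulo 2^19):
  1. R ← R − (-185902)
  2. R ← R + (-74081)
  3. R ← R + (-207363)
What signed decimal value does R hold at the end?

Start: R = -169587 = 1010110100110001101.
R = -169587 − (-185902) = 16315 = 0000011111110111011
R = 16315 + (-74081) = -57766 = 1110001111001011010
R = -57766 + (-207363) = -265129; wraps to 259159 = 0111111010001010111

259159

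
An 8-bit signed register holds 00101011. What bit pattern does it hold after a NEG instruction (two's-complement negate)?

11010101

Invert: 11010100. Add 1: 11010101.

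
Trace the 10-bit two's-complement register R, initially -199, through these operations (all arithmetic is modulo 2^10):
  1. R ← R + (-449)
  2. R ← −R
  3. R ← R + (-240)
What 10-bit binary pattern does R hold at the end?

0110011000

Start: R = -199 = 1100111001.
R = -199 + (-449) = -648; wraps to 376 = 0101111000
R = −(376) = -376 = 1010001000
R = -376 + (-240) = -616; wraps to 408 = 0110011000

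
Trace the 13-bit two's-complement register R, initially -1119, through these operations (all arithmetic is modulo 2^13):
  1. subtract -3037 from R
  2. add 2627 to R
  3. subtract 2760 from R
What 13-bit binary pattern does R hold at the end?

0011011111001

Start: R = -1119 = 1101110100001.
R = -1119 − (-3037) = 1918 = 0011101111110
R = 1918 + 2627 = 4545; wraps to -3647 = 1000111000001
R = -3647 − 2760 = -6407; wraps to 1785 = 0011011111001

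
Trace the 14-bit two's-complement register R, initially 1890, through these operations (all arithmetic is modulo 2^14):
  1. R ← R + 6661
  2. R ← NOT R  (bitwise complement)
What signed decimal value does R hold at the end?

Start: R = 1890 = 00011101100010.
R = 1890 + 6661 = 8551; wraps to -7833 = 10000101100111
R = NOT 10000101100111 = 01111010011000 = 7832

7832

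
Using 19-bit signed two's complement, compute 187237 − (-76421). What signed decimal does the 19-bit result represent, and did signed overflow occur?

187237 → 0101101101101100101
-76421 → 1101101010101111011
Subtract via negate-and-add: invert 1101101010101111011 + 1 = 0010010101010000101 (i.e. 76421).
  0101101101101100101
+ 0010010101010000101
= 1000000010111101010
Result 1000000010111101010: MSB = 1 → 263658 − 524288 = -260630.
Both addends (after negating the subtrahend) are non-negative but the stored result is negative: signed overflow. The true value 187237 − (-76421) = 263658 lies outside [-262144, 262143].

-260630; overflow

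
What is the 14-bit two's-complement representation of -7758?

|-7758| = 7758 = 01111001001110 in 14 bits.
Invert the bits: 10000110110001. Add 1: 10000110110010.
Check: 10000110110010 reads as 8626 − 16384 = -7758.

10000110110010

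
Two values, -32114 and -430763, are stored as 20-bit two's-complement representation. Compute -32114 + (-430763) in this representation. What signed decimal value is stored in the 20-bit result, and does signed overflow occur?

-462877; no overflow

-32114 → 11111000001010001110
-430763 → 10010110110101010101
  11111000001010001110
+ 10010110110101010101
= 10001110111111100011  (discard carry-out 1)
Result 10001110111111100011: MSB = 1 → 585699 − 1048576 = -462877.
Both addends are negative and so is the stored result: no signed overflow.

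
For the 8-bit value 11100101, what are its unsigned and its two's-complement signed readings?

Unsigned: 11100101 = 229.
Signed: MSB=1 → 229 − 256 = -27.

unsigned = 229, signed = -27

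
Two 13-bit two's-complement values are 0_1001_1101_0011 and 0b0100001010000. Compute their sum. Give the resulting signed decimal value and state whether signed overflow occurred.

0_1001_1101_0011 → 0100111010011 = 2515 (signed)
0b0100001010000 → 0100001010000 = 2128 (signed)
  0100111010011
+ 0100001010000
= 1001000100011
Result 1001000100011: MSB = 1 → 4643 − 8192 = -3549.
Both addends are non-negative but the stored result is negative: signed overflow. The true value 2515 + 2128 = 4643 lies outside [-4096, 4095].

-3549; overflow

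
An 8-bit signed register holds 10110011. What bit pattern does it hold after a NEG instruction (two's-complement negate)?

Invert: 01001100. Add 1: 01001101.

01001101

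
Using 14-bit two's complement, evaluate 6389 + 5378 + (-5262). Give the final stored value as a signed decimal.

6389 + 5378 = 11767 → wraps to -4617 (10110111110111)
-4617 + (-5262) = -9879 → wraps to 6505 (01100101101001)

6505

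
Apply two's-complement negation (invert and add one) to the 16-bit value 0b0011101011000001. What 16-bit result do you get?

Invert: 1100010100111110. Add 1: 1100010100111111.
Check: 0011101011000001 = 15041, 1100010100111111 = -15041.

1100010100111111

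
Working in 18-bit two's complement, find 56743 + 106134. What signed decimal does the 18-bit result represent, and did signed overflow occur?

56743 → 001101110110100111
106134 → 011001111010010110
  001101110110100111
+ 011001111010010110
= 100111110000111101
Result 100111110000111101: MSB = 1 → 162877 − 262144 = -99267.
Both addends are non-negative but the stored result is negative: signed overflow. The true value 56743 + 106134 = 162877 lies outside [-131072, 131071].

-99267; overflow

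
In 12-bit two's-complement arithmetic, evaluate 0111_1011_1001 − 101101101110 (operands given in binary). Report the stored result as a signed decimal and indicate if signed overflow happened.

-949; overflow

0111_1011_1001 → 011110111001 = 1977 (signed)
101101101110 = -1170 (signed)
Subtract via negate-and-add: invert 101101101110 + 1 = 010010010010 (i.e. 1170).
  011110111001
+ 010010010010
= 110001001011
Result 110001001011: MSB = 1 → 3147 − 4096 = -949.
Both addends (after negating the subtrahend) are non-negative but the stored result is negative: signed overflow. The true value 1977 − (-1170) = 3147 lies outside [-2048, 2047].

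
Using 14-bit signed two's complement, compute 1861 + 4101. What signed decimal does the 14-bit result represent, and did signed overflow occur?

5962; no overflow

1861 → 00011101000101
4101 → 01000000000101
  00011101000101
+ 01000000000101
= 01011101001010
Result 01011101001010: MSB = 0 → value 5962.
Both addends are non-negative and so is the stored result: no signed overflow.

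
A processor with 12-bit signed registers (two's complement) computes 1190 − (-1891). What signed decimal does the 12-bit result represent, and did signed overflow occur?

1190 → 010010100110
-1891 → 100010011101
Subtract via negate-and-add: invert 100010011101 + 1 = 011101100011 (i.e. 1891).
  010010100110
+ 011101100011
= 110000001001
Result 110000001001: MSB = 1 → 3081 − 4096 = -1015.
Both addends (after negating the subtrahend) are non-negative but the stored result is negative: signed overflow. The true value 1190 − (-1891) = 3081 lies outside [-2048, 2047].

-1015; overflow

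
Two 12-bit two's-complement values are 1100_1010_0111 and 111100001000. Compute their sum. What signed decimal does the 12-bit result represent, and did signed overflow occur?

-1105; no overflow

1100_1010_0111 → 110010100111 = -857 (signed)
111100001000 = -248 (signed)
  110010100111
+ 111100001000
= 101110101111  (discard carry-out 1)
Result 101110101111: MSB = 1 → 2991 − 4096 = -1105.
Both addends are negative and so is the stored result: no signed overflow.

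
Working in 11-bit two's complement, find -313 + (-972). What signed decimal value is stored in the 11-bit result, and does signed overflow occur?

763; overflow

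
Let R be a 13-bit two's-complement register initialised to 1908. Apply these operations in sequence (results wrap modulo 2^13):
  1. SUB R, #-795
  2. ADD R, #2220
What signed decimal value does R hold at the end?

Start: R = 1908 = 0011101110100.
R = 1908 − (-795) = 2703 = 0101010001111
R = 2703 + 2220 = 4923; wraps to -3269 = 1001100111011

-3269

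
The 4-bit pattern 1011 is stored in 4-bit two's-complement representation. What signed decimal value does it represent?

-5

MSB is 1, so the value is negative.
Invert: 0100. Add 1: 0101 = 5. So the value is −5.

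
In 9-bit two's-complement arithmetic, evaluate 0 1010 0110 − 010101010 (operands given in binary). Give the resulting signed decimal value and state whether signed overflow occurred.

-4; no overflow

0 1010 0110 → 010100110 = 166 (signed)
010101010 = 170 (signed)
Subtract via negate-and-add: invert 010101010 + 1 = 101010110 (i.e. -170).
  010100110
+ 101010110
= 111111100
Result 111111100: MSB = 1 → 508 − 512 = -4.
Addends (after negating the subtrahend) have opposite signs, so signed overflow cannot occur.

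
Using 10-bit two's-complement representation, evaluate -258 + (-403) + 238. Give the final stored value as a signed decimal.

-258 + (-403) = -661 → wraps to 363 (0101101011)
363 + 238 = 601 → wraps to -423 (1001011001)

-423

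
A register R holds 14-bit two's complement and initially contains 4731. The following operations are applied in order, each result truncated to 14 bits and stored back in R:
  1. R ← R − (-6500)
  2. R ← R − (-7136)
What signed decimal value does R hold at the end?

Start: R = 4731 = 01001001111011.
R = 4731 − (-6500) = 11231; wraps to -5153 = 10101111011111
R = -5153 − (-7136) = 1983 = 00011110111111

1983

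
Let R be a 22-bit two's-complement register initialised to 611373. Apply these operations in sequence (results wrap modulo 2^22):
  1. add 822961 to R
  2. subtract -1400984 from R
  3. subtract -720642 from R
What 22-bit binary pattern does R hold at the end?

1101100100001001111000

Start: R = 611373 = 0010010101010000101101.
R = 611373 + 822961 = 1434334 = 0101011110001011011110
R = 1434334 − (-1400984) = 2835318; wraps to -1358986 = 1010110100001101110110
R = -1358986 − (-720642) = -638344 = 1101100100001001111000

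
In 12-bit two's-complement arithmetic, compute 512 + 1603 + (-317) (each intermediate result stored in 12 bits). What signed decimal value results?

1798

512 + 1603 = 2115 → wraps to -1981 (100001000011)
-1981 + (-317) = -2298 → wraps to 1798 (011100000110)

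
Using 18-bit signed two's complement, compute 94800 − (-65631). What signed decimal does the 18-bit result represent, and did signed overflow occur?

94800 → 010111001001010000
-65631 → 101111111110100001
Subtract via negate-and-add: invert 101111111110100001 + 1 = 010000000001011111 (i.e. 65631).
  010111001001010000
+ 010000000001011111
= 100111001010101111
Result 100111001010101111: MSB = 1 → 160431 − 262144 = -101713.
Both addends (after negating the subtrahend) are non-negative but the stored result is negative: signed overflow. The true value 94800 − (-65631) = 160431 lies outside [-131072, 131071].

-101713; overflow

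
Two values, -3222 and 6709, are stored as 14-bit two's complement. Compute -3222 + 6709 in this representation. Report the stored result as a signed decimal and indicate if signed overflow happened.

3487; no overflow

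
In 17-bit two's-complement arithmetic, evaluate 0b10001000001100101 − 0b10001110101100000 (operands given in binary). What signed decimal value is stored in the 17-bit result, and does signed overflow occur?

0b10001000001100101 → 10001000001100101 = -61339 (signed)
0b10001110101100000 → 10001110101100000 = -58016 (signed)
Subtract via negate-and-add: invert 10001110101100000 + 1 = 01110001010100000 (i.e. 58016).
  10001000001100101
+ 01110001010100000
= 11111001100000101
Result 11111001100000101: MSB = 1 → 127749 − 131072 = -3323.
Addends (after negating the subtrahend) have opposite signs, so signed overflow cannot occur.

-3323; no overflow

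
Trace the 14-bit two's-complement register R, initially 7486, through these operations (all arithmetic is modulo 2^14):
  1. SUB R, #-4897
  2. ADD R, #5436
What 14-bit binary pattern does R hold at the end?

00010110011011

Start: R = 7486 = 01110100111110.
R = 7486 − (-4897) = 12383; wraps to -4001 = 11000001011111
R = -4001 + 5436 = 1435 = 00010110011011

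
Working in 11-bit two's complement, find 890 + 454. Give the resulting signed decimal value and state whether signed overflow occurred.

-704; overflow

890 → 01101111010
454 → 00111000110
  01101111010
+ 00111000110
= 10101000000
Result 10101000000: MSB = 1 → 1344 − 2048 = -704.
Both addends are non-negative but the stored result is negative: signed overflow. The true value 890 + 454 = 1344 lies outside [-1024, 1023].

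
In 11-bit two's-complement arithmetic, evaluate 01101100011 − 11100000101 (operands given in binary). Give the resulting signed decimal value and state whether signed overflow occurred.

-930; overflow

01101100011 = 867 (signed)
11100000101 = -251 (signed)
Subtract via negate-and-add: invert 11100000101 + 1 = 00011111011 (i.e. 251).
  01101100011
+ 00011111011
= 10001011110
Result 10001011110: MSB = 1 → 1118 − 2048 = -930.
Both addends (after negating the subtrahend) are non-negative but the stored result is negative: signed overflow. The true value 867 − (-251) = 1118 lies outside [-1024, 1023].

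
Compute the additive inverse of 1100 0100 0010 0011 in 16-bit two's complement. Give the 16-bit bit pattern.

0011101111011101

Invert: 0011101111011100. Add 1: 0011101111011101.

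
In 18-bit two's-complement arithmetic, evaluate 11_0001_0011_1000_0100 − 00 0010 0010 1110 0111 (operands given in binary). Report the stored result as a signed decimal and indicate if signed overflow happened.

-69475; no overflow

11_0001_0011_1000_0100 → 110001001110000100 = -60540 (signed)
00 0010 0010 1110 0111 → 000010001011100111 = 8935 (signed)
Subtract via negate-and-add: invert 000010001011100111 + 1 = 111101110100011001 (i.e. -8935).
  110001001110000100
+ 111101110100011001
= 101111000010011101  (discard carry-out 1)
Result 101111000010011101: MSB = 1 → 192669 − 262144 = -69475.
Both addends (after negating the subtrahend) are negative and so is the stored result: no signed overflow.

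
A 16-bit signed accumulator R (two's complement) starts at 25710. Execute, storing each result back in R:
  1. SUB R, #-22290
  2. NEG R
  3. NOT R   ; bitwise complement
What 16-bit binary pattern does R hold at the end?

Start: R = 25710 = 0110010001101110.
R = 25710 − (-22290) = 48000; wraps to -17536 = 1011101110000000
R = −(-17536) = 17536 = 0100010010000000
R = NOT 0100010010000000 = 1011101101111111 = -17537

1011101101111111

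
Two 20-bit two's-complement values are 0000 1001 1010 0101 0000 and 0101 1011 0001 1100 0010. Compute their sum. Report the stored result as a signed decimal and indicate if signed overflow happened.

412690; no overflow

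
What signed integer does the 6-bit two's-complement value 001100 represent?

12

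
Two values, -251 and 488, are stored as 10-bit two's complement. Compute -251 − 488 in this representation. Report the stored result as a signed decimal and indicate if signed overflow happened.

285; overflow

-251 → 1100000101
488 → 0111101000
Subtract via negate-and-add: invert 0111101000 + 1 = 1000011000 (i.e. -488).
  1100000101
+ 1000011000
= 0100011101  (discard carry-out 1)
Result 0100011101: MSB = 0 → value 285.
Both addends (after negating the subtrahend) are negative but the stored result is non-negative: signed overflow. The true value -251 − 488 = -739 lies outside [-512, 511].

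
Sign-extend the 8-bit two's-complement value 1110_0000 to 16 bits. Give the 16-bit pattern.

1111111111100000

MSB of 11100000 is 1; replicate it into the new high bits.
11111111|11100000 → 1111111111100000 (still -32).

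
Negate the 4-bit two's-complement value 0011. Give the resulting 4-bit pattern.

Invert: 1100. Add 1: 1101.
Check: 0011 = 3, 1101 = -3.

1101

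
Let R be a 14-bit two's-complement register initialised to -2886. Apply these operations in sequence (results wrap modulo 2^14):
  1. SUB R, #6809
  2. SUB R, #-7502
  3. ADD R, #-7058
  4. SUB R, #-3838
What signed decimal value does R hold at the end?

-5413

Start: R = -2886 = 11010010111010.
R = -2886 − 6809 = -9695; wraps to 6689 = 01101000100001
R = 6689 − (-7502) = 14191; wraps to -2193 = 11011101101111
R = -2193 + (-7058) = -9251; wraps to 7133 = 01101111011101
R = 7133 − (-3838) = 10971; wraps to -5413 = 10101011011011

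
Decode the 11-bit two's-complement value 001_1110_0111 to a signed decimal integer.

487

MSB is 0, so the value is non-negative: 00111100111 = 487.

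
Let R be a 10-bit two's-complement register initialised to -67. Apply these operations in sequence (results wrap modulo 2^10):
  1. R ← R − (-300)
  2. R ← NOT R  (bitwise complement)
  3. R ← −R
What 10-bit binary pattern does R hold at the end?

Start: R = -67 = 1110111101.
R = -67 − (-300) = 233 = 0011101001
R = NOT 0011101001 = 1100010110 = -234
R = −(-234) = 234 = 0011101010

0011101010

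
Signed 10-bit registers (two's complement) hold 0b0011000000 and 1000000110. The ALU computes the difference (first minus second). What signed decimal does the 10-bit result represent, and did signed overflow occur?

-326; overflow

0b0011000000 → 0011000000 = 192 (signed)
1000000110 = -506 (signed)
Subtract via negate-and-add: invert 1000000110 + 1 = 0111111010 (i.e. 506).
  0011000000
+ 0111111010
= 1010111010
Result 1010111010: MSB = 1 → 698 − 1024 = -326.
Both addends (after negating the subtrahend) are non-negative but the stored result is negative: signed overflow. The true value 192 − (-506) = 698 lies outside [-512, 511].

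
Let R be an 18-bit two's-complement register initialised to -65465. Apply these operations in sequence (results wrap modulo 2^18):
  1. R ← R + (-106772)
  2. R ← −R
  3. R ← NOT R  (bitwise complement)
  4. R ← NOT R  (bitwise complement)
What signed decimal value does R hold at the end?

Start: R = -65465 = 110000000001000111.
R = -65465 + (-106772) = -172237; wraps to 89907 = 010101111100110011
R = −(89907) = -89907 = 101010000011001101
R = NOT 101010000011001101 = 010101111100110010 = 89906
R = NOT 010101111100110010 = 101010000011001101 = -89907

-89907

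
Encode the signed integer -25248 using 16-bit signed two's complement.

|-25248| = 25248 = 0110001010100000 in 16 bits.
Invert the bits: 1001110101011111. Add 1: 1001110101100000.
Check: 1001110101100000 reads as 40288 − 65536 = -25248.

1001110101100000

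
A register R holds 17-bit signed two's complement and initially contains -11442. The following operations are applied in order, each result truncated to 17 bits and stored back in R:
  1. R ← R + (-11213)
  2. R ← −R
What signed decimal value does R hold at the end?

22655

Start: R = -11442 = 11101001101001110.
R = -11442 + (-11213) = -22655 = 11010011110000001
R = −(-22655) = 22655 = 00101100001111111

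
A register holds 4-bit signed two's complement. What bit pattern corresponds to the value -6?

|-6| = 6 = 0110 in 4 bits.
Invert the bits: 1001. Add 1: 1010.

1010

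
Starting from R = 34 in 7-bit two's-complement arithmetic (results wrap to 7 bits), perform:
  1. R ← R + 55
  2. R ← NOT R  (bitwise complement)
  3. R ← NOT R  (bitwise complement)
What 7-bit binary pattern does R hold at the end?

Start: R = 34 = 0100010.
R = 34 + 55 = 89; wraps to -39 = 1011001
R = NOT 1011001 = 0100110 = 38
R = NOT 0100110 = 1011001 = -39

1011001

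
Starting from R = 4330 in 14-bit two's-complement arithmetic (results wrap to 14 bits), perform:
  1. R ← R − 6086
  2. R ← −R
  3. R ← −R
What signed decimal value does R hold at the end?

-1756

Start: R = 4330 = 01000011101010.
R = 4330 − 6086 = -1756 = 11100100100100
R = −(-1756) = 1756 = 00011011011100
R = −(1756) = -1756 = 11100100100100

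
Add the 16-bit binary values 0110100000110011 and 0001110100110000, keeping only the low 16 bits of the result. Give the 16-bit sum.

1000010101100011

  0110100000110011
+ 0001110100110000
= 1000010101100011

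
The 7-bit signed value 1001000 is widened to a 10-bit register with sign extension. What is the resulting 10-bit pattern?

1111001000

MSB of 1001000 is 1; replicate it into the new high bits.
111|1001000 → 1111001000 (still -56).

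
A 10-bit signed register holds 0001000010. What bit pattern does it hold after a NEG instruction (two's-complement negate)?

Invert: 1110111101. Add 1: 1110111110.
Check: 0001000010 = 66, 1110111110 = -66.

1110111110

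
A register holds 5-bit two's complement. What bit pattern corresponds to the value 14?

01110

14 is non-negative, so write it directly in 5 bits: 01110.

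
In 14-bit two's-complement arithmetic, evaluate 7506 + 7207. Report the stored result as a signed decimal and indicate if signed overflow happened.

-1671; overflow

7506 → 01110101010010
7207 → 01110000100111
  01110101010010
+ 01110000100111
= 11100101111001
Result 11100101111001: MSB = 1 → 14713 − 16384 = -1671.
Both addends are non-negative but the stored result is negative: signed overflow. The true value 7506 + 7207 = 14713 lies outside [-8192, 8191].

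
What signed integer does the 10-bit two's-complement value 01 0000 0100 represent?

260

MSB is 0, so the value is non-negative: 0100000100 = 260.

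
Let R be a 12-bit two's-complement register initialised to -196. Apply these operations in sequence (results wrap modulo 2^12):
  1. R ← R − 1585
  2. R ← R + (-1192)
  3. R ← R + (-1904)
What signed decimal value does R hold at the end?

Start: R = -196 = 111100111100.
R = -196 − 1585 = -1781 = 100100001011
R = -1781 + (-1192) = -2973; wraps to 1123 = 010001100011
R = 1123 + (-1904) = -781 = 110011110011

-781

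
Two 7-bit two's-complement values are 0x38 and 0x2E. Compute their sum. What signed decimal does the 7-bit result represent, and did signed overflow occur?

-26; overflow

0x38 = 0111000 = 56 (signed)
0x2E = 0101110 = 46 (signed)
  0111000
+ 0101110
= 1100110
Result 1100110: MSB = 1 → 102 − 128 = -26.
Both addends are non-negative but the stored result is negative: signed overflow. The true value 56 + 46 = 102 lies outside [-64, 63].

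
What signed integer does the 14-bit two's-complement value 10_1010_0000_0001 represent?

MSB is 1, so the value is negative.
Invert: 01010111111110. Add 1: 01010111111111 = 5631. So the value is −5631.

-5631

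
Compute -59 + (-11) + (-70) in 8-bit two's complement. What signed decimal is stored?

-59 + (-11) = -70 (10111010)
-70 + (-70) = -140 → wraps to 116 (01110100)

116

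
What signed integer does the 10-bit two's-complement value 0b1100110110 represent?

-202

MSB is 1, so the value is negative.
Invert: 0011001001. Add 1: 0011001010 = 202. So the value is −202.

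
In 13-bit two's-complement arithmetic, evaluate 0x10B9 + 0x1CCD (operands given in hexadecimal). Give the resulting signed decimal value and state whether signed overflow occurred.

0x10B9 = 1000010111001 = -3911 (signed)
0x1CCD = 1110011001101 = -819 (signed)
  1000010111001
+ 1110011001101
= 0110110000110  (discard carry-out 1)
Result 0110110000110: MSB = 0 → value 3462.
Both addends are negative but the stored result is non-negative: signed overflow. The true value -3911 + (-819) = -4730 lies outside [-4096, 4095].

3462; overflow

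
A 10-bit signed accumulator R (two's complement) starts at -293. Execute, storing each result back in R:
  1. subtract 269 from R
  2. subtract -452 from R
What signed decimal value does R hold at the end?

Start: R = -293 = 1011011011.
R = -293 − 269 = -562; wraps to 462 = 0111001110
R = 462 − (-452) = 914; wraps to -110 = 1110010010

-110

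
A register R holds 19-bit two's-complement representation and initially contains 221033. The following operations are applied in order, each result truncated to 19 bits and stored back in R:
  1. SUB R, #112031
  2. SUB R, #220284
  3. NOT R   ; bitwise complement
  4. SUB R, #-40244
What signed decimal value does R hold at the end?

151525

Start: R = 221033 = 0110101111101101001.
R = 221033 − 112031 = 109002 = 0011010100111001010
R = 109002 − 220284 = -111282 = 1100100110101001110
R = NOT 1100100110101001110 = 0011011001010110001 = 111281
R = 111281 − (-40244) = 151525 = 0100100111111100101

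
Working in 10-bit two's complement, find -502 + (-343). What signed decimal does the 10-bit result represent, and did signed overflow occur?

179; overflow

-502 → 1000001010
-343 → 1010101001
  1000001010
+ 1010101001
= 0010110011  (discard carry-out 1)
Result 0010110011: MSB = 0 → value 179.
Both addends are negative but the stored result is non-negative: signed overflow. The true value -502 + (-343) = -845 lies outside [-512, 511].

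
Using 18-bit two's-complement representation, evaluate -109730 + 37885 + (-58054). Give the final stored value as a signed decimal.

-129899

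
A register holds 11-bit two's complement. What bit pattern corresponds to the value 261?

00100000101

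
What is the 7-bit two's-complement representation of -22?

|-22| = 22 = 0010110 in 7 bits.
Invert the bits: 1101001. Add 1: 1101010.

1101010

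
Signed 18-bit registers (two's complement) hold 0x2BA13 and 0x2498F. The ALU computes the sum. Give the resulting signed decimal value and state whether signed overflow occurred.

0x2BA13 = 101011101000010011 = -83437 (signed)
0x2498F = 100100100110001111 = -112241 (signed)
  101011101000010011
+ 100100100110001111
= 010000001110100010  (discard carry-out 1)
Result 010000001110100010: MSB = 0 → value 66466.
Both addends are negative but the stored result is non-negative: signed overflow. The true value -83437 + (-112241) = -195678 lies outside [-131072, 131071].

66466; overflow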